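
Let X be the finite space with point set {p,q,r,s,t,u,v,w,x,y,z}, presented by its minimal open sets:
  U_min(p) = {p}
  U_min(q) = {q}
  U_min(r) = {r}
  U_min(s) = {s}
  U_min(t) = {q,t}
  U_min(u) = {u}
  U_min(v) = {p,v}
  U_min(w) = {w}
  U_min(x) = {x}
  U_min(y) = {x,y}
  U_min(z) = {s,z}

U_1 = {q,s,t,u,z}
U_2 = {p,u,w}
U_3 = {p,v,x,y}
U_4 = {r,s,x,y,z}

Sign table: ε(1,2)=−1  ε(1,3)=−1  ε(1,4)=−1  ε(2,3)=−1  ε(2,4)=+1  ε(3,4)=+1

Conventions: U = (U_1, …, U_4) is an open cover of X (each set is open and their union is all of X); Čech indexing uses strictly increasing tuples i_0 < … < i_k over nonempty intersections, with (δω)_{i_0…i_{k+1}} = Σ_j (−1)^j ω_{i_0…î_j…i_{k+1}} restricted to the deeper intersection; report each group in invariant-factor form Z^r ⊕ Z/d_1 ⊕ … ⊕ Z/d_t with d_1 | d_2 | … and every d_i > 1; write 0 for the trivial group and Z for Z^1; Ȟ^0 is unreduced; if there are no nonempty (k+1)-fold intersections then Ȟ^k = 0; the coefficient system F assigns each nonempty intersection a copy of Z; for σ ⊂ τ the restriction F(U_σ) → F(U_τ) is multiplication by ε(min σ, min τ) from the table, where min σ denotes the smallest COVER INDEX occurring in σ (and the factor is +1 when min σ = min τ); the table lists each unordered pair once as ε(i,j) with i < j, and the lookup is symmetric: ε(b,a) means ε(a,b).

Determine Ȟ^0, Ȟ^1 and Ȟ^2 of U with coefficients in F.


Ȟ^0 ≅ 0, Ȟ^1 ≅ Z/2 and Ȟ^2 ≅ 0

intersection data:
  U12={u} U14={s,z} U23={p} U34={x,y}
C dims 4,4; δ0: rk 4, SNF 1^3·2
Ȟ^0 = (4 − 4) − 0 = 0, so Ȟ^0 ≅ 0
Ȟ^1 = (4 − 0) − 4 = 0 plus torsion [2], so Ȟ^1 ≅ Z/2
Ȟ^2 = (0 − 0) − 0 = 0, so Ȟ^2 ≅ 0


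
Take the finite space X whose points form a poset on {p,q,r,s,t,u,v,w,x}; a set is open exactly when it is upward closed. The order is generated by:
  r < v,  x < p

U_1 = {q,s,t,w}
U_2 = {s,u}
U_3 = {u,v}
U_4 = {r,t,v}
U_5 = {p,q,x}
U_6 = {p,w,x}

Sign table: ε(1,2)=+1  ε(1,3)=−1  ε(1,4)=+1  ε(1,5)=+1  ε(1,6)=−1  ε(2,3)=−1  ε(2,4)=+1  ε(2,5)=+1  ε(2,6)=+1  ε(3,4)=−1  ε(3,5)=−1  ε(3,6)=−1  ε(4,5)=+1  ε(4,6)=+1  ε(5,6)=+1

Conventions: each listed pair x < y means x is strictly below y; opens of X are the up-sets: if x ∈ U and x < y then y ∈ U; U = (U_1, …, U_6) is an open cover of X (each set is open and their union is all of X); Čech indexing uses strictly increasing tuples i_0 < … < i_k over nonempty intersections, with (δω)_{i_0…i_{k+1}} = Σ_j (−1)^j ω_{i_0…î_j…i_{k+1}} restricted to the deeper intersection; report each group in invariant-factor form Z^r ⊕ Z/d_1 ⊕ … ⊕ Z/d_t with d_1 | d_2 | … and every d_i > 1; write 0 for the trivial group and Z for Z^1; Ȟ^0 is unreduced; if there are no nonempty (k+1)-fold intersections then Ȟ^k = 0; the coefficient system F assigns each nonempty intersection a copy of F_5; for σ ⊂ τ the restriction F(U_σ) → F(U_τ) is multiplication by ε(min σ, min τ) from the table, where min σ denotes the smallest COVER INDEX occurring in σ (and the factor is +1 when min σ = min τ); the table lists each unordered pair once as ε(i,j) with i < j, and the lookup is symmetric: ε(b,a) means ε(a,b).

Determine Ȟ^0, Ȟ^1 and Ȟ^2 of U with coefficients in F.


Ȟ^0(U;F) ≅ 0, Ȟ^1(U;F) ≅ Z/5, Ȟ^2(U;F) ≅ 0

nonempty overlaps:
  U12={s} U14={t} U15={q} U16={w} U23={u} U34={v} U56={p,x}
C dims 6,7; δ0: rk_F5 6
degree 0: 6−6−0 = 0 → Ȟ^0 ≅ 0
degree 1: 7−0−6 = 1 → Ȟ^1 ≅ Z/5
degree 2: 0−0−0 = 0 → Ȟ^2 ≅ 0


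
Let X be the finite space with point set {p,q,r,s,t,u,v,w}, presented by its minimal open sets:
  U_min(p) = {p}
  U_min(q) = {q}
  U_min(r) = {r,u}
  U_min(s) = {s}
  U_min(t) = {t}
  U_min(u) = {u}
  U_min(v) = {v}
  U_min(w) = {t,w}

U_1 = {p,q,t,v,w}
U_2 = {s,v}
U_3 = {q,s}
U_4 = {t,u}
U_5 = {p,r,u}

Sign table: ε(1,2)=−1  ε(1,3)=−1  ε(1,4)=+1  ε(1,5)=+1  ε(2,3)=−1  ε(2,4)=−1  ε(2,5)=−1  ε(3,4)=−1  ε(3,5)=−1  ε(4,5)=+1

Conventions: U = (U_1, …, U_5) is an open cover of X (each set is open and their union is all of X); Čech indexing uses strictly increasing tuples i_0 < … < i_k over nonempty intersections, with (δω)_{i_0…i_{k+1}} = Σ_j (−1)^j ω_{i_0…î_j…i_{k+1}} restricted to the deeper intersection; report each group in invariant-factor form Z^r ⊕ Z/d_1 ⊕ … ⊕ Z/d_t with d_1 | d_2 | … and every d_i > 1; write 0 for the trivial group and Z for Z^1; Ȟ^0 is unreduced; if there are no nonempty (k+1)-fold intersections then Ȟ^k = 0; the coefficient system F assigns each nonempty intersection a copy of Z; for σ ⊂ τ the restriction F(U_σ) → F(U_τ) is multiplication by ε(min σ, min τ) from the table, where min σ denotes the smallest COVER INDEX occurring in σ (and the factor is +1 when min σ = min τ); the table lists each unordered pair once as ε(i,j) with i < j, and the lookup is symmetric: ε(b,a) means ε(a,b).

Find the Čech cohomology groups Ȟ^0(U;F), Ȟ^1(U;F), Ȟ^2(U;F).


nerve of the cover:
  U12={v} U13={q} U14={t} U15={p} U23={s} U45={u}
C dims 5,6; δ0: rk 5, SNF 1^4·2
Ȟ^0 = (5 − 5) − 0 = 0, so Ȟ^0 ≅ 0
Ȟ^1 = (6 − 0) − 5 = 1 plus torsion [2], so Ȟ^1 ≅ Z ⊕ Z/2
Ȟ^2 = (0 − 0) − 0 = 0, so Ȟ^2 ≅ 0

Ȟ^0(U;F) ≅ 0; Ȟ^1(U;F) ≅ Z ⊕ Z/2; Ȟ^2(U;F) ≅ 0


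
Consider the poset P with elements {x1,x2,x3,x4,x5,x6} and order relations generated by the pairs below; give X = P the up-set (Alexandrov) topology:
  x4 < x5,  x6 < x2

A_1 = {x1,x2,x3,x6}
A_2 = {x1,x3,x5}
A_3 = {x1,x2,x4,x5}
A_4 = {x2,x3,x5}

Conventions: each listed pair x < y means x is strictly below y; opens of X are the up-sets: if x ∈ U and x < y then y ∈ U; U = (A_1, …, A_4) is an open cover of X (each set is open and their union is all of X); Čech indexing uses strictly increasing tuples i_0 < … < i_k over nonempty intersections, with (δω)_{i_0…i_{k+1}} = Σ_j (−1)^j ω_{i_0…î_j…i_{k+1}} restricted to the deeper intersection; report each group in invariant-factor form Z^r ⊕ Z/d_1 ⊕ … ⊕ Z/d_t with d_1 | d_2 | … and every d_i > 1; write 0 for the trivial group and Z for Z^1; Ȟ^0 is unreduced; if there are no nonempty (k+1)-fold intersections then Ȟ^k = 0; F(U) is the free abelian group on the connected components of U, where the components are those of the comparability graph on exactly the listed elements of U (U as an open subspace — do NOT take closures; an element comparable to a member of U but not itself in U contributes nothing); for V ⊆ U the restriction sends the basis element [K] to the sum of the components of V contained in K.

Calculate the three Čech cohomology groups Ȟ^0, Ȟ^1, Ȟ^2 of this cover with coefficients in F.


nonempty overlaps:
  A12={x1,x3} A13={x1,x2} A14={x2,x3} A23={x1,x5} A24={x3,x5} A34={x2,x5}
  A123={x1} A124={x3} A134={x2} A234={x5}
components per intersection:
  A1: {x1} {x2,x6} {x3}
  A2: {x1} {x3} {x5}
  A3: {x1} {x2} {x4,x5}
  A4: {x2} {x3} {x5}
  A12: {x1} {x3}
  A13: {x1} {x2}
  A14: {x2} {x3}
  A23: {x1} {x5}
  A24: {x3} {x5}
  A34: {x2} {x5}
  A123: {x1}
  A124: {x3}
  A134: {x2}
  A234: {x5}
C dims 12,12,4; δ0: rk 8, SNF 1^8; δ1: rk 4, SNF 1^4
degree 0: 12−8−0 = 4 → Ȟ^0 ≅ Z^4
degree 1: 12−4−8 = 0 → Ȟ^1 ≅ 0
degree 2: 4−0−4 = 0 → Ȟ^2 ≅ 0

Ȟ^0(U;F) ≅ Z^4, Ȟ^1(U;F) ≅ 0, Ȟ^2(U;F) ≅ 0


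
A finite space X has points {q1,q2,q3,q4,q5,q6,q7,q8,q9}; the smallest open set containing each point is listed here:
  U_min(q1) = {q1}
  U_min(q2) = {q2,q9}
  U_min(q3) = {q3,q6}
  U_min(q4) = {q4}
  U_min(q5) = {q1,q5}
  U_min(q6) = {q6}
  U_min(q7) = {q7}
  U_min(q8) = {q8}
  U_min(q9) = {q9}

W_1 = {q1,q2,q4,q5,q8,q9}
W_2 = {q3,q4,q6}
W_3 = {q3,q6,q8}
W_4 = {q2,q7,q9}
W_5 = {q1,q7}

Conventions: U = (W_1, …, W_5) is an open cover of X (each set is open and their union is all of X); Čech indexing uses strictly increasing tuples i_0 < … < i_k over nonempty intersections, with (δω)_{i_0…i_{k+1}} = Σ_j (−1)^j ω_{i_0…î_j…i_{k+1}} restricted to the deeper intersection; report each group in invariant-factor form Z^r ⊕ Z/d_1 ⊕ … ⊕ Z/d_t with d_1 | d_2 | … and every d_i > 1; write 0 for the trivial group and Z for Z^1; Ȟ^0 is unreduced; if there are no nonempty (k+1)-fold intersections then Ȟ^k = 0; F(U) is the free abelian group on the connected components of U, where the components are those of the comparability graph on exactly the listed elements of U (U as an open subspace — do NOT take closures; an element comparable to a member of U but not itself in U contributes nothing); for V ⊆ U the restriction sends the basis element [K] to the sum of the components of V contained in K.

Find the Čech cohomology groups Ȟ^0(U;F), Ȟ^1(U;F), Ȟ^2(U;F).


Ȟ^0 = Z^6; Ȟ^1 = 0; Ȟ^2 = 0

nerve simplices:
  W12={q4} W13={q8} W14={q2,q9} W15={q1} W23={q3,q6} W45={q7}
components per intersection:
  W1: {q1,q5} {q2,q9} {q4} {q8}
  W2: {q3,q6} {q4}
  W3: {q3,q6} {q8}
  W4: {q2,q9} {q7}
  W5: {q1} {q7}
  W12: {q4}
  W13: {q8}
  W14: {q2,q9}
  W15: {q1}
  W23: {q3,q6}
  W45: {q7}
C dims 12,6; δ0: rk 6, SNF 1^6
degree 0: 12−6−0 = 6 → Ȟ^0 ≅ Z^6
degree 1: 6−0−6 = 0 → Ȟ^1 ≅ 0
degree 2: 0−0−0 = 0 → Ȟ^2 ≅ 0


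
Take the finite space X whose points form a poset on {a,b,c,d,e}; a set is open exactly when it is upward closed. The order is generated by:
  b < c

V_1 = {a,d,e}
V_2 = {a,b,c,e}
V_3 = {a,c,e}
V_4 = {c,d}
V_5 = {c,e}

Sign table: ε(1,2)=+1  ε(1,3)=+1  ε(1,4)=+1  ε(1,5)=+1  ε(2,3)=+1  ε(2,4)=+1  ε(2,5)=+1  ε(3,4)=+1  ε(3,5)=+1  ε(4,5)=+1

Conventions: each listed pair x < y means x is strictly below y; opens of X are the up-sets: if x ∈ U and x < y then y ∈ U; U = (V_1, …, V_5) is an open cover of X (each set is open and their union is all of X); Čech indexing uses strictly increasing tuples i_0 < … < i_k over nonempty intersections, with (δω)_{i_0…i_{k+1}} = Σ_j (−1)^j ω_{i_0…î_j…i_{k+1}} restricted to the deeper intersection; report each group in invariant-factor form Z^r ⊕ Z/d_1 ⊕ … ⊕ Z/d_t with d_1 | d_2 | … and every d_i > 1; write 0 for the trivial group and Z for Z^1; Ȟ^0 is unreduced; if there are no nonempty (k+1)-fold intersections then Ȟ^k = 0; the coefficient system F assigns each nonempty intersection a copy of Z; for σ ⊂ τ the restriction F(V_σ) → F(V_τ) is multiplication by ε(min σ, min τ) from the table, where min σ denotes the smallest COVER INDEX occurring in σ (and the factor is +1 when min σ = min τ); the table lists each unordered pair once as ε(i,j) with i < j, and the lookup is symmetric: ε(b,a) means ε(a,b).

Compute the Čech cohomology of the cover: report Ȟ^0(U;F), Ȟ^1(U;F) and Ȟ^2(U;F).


nerve of the cover:
  V12={a,e} V13={a,e} V14={d} V15={e} V23={a,c,e} V24={c} V25={c,e} V34={c} V35={c,e} V45={c}
  V123={a,e} V125={e} V135={e} V234={c} V235={c,e} V245={c} V345={c}
  V1235={e} V2345={c}
C dims 5,10,7,2; δ0: rk 4, SNF 1^4; δ1: rk 5, SNF 1^5; δ2: rk 2, SNF 1^2
Ȟ^0 = (5 − 4) − 0 = 1, so Ȟ^0 ≅ Z
Ȟ^1 = (10 − 5) − 4 = 1, so Ȟ^1 ≅ Z
Ȟ^2 = (7 − 2) − 5 = 0, so Ȟ^2 ≅ 0

Ȟ^0 = Z; Ȟ^1 = Z; Ȟ^2 = 0


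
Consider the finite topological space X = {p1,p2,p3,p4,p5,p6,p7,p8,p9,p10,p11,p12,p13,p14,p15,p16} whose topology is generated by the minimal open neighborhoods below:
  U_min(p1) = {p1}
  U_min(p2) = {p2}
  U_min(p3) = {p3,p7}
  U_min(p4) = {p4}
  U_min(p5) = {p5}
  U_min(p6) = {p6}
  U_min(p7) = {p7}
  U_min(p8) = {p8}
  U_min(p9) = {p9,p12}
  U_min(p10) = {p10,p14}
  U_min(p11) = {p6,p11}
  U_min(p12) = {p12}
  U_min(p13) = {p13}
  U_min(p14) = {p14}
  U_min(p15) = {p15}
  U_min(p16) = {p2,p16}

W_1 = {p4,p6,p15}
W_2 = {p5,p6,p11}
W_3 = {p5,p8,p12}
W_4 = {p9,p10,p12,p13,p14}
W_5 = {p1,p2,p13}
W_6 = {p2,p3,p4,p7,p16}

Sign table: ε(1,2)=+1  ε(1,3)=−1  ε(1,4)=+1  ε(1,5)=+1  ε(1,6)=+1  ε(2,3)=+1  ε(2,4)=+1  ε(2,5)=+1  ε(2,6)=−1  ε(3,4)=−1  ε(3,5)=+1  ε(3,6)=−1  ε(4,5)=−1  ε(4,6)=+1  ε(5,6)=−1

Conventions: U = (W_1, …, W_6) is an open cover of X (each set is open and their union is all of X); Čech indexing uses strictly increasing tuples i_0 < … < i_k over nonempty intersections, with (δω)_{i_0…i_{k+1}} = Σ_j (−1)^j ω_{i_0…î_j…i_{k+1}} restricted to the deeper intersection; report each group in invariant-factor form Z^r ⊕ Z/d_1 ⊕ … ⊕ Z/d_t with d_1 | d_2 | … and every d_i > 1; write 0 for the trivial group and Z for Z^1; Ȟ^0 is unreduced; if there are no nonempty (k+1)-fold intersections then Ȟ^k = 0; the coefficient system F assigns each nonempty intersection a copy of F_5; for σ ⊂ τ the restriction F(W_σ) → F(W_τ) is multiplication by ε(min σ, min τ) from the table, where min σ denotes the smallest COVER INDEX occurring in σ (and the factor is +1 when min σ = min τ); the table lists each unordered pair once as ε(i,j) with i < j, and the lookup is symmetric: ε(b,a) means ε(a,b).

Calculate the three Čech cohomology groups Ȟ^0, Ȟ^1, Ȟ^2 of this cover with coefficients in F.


Ȟ^0 = 0, Ȟ^1 = 0, Ȟ^2 = 0

nonempty overlaps:
  W12={p6} W16={p4} W23={p5} W34={p12} W45={p13} W56={p2}
C dims 6,6; δ0: rk_F5 6
degree 0: 6−6−0 = 0 → Ȟ^0 ≅ 0
degree 1: 6−0−6 = 0 → Ȟ^1 ≅ 0
degree 2: 0−0−0 = 0 → Ȟ^2 ≅ 0


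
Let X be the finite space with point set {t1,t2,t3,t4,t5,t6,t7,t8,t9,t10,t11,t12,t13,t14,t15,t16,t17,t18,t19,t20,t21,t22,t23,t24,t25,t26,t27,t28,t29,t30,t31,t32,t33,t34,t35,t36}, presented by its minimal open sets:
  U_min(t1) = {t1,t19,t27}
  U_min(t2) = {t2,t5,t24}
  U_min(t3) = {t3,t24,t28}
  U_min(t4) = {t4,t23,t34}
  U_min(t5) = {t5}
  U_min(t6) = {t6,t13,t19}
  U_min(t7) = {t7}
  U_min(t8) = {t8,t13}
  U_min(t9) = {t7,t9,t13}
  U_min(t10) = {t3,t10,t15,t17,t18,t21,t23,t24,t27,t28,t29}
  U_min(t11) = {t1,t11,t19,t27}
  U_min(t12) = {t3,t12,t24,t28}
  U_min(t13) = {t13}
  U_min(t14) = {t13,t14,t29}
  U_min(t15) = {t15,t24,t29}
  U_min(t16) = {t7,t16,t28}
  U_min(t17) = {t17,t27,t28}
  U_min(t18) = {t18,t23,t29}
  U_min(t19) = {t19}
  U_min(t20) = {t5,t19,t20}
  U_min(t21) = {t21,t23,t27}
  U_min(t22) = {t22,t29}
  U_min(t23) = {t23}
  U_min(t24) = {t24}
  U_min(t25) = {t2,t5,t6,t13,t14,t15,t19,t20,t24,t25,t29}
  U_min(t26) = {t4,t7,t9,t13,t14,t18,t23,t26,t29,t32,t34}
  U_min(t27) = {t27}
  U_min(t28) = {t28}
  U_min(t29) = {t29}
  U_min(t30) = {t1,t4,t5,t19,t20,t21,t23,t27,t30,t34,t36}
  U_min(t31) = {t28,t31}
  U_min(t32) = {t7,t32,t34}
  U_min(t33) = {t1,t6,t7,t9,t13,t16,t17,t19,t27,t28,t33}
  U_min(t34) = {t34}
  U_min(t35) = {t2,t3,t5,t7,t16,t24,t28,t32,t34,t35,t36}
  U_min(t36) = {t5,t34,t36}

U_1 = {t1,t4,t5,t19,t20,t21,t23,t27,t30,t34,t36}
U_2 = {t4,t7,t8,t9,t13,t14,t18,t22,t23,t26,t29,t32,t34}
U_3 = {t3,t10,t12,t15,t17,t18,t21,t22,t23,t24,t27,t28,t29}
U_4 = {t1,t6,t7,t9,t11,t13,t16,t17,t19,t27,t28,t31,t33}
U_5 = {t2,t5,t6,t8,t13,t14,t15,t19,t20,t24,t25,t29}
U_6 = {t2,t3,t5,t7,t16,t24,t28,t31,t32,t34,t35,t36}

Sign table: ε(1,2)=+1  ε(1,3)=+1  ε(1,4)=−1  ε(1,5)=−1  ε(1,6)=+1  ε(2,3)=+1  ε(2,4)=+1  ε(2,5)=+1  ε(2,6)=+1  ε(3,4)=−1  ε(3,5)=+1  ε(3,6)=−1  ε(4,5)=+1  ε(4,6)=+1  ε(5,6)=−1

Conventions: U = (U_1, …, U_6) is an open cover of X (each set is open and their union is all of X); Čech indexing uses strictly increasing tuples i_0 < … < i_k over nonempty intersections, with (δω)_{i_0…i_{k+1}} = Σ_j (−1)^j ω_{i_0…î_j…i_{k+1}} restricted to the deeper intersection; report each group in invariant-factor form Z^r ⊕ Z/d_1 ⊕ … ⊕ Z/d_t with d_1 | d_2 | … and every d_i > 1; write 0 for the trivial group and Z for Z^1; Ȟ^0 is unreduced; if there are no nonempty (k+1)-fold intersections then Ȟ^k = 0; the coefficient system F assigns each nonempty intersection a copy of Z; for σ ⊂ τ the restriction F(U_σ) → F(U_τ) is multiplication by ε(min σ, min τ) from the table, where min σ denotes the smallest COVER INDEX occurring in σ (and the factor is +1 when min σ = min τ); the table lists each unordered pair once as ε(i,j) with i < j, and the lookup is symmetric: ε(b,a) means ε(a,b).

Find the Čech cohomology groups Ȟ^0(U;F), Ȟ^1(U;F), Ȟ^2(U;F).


cover nerve:
  U12={t4,t23,t34} U13={t21,t23,t27} U14={t1,t19,t27} U15={t5,t19,t20} U16={t5,t34,t36} U23={t18,t22,t23,t29} U24={t7,t9,t13} U25={t8,t13,t14,t29} U26={t7,t32,t34} U34={t17,t27,t28} U35={t15,t24,t29} U36={t3,t24,t28} U45={t6,t13,t19} U46={t7,t16,t28,t31} U56={t2,t5,t24}
  U123={t23} U126={t34} U134={t27} U145={t19} U156={t5} U235={t29} U245={t13} U246={t7} U346={t28} U356={t24}
C dims 6,15,10; δ0: rk 6, SNF 1^5·2; δ1: rk 9, SNF 1^9
Ȟ^0: (6−6)−0=0 ⇒ 0
Ȟ^1: (15−9)−6=0 plus torsion [2] ⇒ Z/2
Ȟ^2: (10−0)−9=1 ⇒ Z

Ȟ^0 = 0, Ȟ^1 = Z/2, Ȟ^2 = Z


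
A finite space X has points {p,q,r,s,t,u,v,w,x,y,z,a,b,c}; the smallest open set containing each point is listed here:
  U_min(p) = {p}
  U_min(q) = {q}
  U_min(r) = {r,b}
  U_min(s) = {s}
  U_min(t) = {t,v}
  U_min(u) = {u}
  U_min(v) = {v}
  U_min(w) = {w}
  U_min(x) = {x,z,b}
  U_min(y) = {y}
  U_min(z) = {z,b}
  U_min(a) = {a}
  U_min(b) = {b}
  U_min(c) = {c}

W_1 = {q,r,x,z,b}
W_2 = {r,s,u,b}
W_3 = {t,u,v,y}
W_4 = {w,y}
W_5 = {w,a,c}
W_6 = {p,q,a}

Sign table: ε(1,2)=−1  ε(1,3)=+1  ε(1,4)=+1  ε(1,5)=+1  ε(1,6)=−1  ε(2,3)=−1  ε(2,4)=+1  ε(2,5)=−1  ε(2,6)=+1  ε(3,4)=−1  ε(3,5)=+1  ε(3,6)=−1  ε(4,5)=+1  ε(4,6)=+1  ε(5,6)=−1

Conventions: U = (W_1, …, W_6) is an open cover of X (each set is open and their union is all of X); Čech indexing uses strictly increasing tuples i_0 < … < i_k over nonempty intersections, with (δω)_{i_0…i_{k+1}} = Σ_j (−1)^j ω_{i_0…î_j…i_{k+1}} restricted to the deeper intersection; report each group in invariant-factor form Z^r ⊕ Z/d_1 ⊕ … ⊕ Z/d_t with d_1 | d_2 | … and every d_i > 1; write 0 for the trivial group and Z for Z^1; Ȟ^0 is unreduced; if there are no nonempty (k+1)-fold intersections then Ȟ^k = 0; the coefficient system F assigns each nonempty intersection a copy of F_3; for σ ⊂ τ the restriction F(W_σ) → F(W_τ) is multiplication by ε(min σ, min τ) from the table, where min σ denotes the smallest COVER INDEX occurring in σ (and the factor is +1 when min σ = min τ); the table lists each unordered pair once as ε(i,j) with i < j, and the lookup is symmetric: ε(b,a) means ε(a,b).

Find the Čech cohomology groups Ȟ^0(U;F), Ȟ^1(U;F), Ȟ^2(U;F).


nonempty intersections:
  W12={r,b} W16={q} W23={u} W34={y} W45={w} W56={a}
C dims 6,6; δ0: rk_F3 6
Ȟ^0: (6−6)−0=0 ⇒ 0
Ȟ^1: (6−0)−6=0 ⇒ 0
Ȟ^2: (0−0)−0=0 ⇒ 0

Ȟ^0(U;F) ≅ 0; Ȟ^1(U;F) ≅ 0; Ȟ^2(U;F) ≅ 0


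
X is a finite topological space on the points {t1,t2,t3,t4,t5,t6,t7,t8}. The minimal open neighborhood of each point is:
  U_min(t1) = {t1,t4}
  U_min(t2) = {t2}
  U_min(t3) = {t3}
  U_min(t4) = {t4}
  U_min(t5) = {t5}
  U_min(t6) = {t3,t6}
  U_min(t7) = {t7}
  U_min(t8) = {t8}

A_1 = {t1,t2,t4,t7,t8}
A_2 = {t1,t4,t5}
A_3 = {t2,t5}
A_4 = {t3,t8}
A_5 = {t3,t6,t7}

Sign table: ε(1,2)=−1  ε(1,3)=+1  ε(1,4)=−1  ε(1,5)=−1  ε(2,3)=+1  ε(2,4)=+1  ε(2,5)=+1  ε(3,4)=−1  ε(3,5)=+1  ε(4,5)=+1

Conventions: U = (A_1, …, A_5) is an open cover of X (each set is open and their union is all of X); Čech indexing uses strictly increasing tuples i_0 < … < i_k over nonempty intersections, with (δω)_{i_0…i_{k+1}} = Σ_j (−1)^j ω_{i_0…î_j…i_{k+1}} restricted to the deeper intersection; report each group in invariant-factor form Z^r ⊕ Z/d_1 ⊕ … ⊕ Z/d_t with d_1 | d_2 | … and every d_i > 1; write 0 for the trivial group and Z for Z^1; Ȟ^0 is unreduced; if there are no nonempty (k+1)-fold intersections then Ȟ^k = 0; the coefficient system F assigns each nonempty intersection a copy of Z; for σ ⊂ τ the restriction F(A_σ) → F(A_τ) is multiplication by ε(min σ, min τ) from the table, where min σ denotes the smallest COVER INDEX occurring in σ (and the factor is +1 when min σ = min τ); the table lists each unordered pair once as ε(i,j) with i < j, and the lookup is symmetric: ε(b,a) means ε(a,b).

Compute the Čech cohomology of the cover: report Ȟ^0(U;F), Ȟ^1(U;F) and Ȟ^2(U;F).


nerve of the cover:
  A12={t1,t4} A13={t2} A14={t8} A15={t7} A23={t5} A45={t3}
C dims 5,6; δ0: rk 5, SNF 1^4·2
Ȟ^0 = (5 − 5) − 0 = 0, so Ȟ^0 ≅ 0
Ȟ^1 = (6 − 0) − 5 = 1 plus torsion [2], so Ȟ^1 ≅ Z ⊕ Z/2
Ȟ^2 = (0 − 0) − 0 = 0, so Ȟ^2 ≅ 0

Ȟ^0(U;F) ≅ 0; Ȟ^1(U;F) ≅ Z ⊕ Z/2; Ȟ^2(U;F) ≅ 0


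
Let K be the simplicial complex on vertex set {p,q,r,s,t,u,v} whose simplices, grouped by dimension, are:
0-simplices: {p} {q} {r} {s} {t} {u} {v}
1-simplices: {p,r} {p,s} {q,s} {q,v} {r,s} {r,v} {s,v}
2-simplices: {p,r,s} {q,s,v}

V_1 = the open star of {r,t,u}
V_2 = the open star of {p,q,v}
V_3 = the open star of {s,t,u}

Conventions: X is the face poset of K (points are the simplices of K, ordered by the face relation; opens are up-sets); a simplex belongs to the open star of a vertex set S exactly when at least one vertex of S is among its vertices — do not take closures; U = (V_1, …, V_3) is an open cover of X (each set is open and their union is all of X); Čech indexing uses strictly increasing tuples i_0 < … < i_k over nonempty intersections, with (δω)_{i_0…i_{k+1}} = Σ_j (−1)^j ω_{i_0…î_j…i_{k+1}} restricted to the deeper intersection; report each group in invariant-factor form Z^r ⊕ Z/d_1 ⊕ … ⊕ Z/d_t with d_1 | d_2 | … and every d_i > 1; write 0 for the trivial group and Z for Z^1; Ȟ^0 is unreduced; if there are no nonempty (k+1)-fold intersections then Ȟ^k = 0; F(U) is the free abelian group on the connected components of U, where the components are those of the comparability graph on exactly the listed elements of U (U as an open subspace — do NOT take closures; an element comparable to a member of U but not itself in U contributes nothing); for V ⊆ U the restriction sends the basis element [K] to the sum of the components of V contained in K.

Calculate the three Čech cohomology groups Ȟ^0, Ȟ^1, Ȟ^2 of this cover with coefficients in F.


Ȟ^0 = Z^3; Ȟ^1 = Z; Ȟ^2 = 0

cover nerve:
  V1={{r},{t},{u},{p,r},{r,s},{r,v},{p,r,s}} V2={{p},{q},{v},{p,r},{p,s},{q,s},{q,v},{r,v},{s,v},{p,r,s},{q,s,v}} V3={{s},{t},{u},{p,s},{q,s},{r,s},{s,v},{p,r,s},{q,s,v}}
  V12={{p,r},{r,v},{p,r,s}} V13={{t},{u},{r,s},{p,r,s}} V23={{p,s},{q,s},{s,v},{p,r,s},{q,s,v}}
  V123={{p,r,s}}
components per intersection:
  V1: {{r},{p,r},{r,s},{r,v},{p,r,s}} {{t}} {{u}}
  V2: {{p},{p,r},{p,s},{p,r,s}} {{q},{v},{q,s},{q,v},{r,v},{s,v},{q,s,v}}
  V3: {{s},{p,s},{q,s},{r,s},{s,v},{p,r,s},{q,s,v}} {{t}} {{u}}
  V12: {{p,r},{p,r,s}} {{r,v}}
  V13: {{t}} {{u}} {{r,s},{p,r,s}}
  V23: {{p,s},{p,r,s}} {{q,s},{s,v},{q,s,v}}
  V123: {{p,r,s}}
C dims 8,7,1; δ0: rk 5, SNF 1^5; δ1: rk 1, SNF 1^1
Ȟ^0: (8−5)−0=3 ⇒ Z^3
Ȟ^1: (7−1)−5=1 ⇒ Z
Ȟ^2: (1−0)−1=0 ⇒ 0


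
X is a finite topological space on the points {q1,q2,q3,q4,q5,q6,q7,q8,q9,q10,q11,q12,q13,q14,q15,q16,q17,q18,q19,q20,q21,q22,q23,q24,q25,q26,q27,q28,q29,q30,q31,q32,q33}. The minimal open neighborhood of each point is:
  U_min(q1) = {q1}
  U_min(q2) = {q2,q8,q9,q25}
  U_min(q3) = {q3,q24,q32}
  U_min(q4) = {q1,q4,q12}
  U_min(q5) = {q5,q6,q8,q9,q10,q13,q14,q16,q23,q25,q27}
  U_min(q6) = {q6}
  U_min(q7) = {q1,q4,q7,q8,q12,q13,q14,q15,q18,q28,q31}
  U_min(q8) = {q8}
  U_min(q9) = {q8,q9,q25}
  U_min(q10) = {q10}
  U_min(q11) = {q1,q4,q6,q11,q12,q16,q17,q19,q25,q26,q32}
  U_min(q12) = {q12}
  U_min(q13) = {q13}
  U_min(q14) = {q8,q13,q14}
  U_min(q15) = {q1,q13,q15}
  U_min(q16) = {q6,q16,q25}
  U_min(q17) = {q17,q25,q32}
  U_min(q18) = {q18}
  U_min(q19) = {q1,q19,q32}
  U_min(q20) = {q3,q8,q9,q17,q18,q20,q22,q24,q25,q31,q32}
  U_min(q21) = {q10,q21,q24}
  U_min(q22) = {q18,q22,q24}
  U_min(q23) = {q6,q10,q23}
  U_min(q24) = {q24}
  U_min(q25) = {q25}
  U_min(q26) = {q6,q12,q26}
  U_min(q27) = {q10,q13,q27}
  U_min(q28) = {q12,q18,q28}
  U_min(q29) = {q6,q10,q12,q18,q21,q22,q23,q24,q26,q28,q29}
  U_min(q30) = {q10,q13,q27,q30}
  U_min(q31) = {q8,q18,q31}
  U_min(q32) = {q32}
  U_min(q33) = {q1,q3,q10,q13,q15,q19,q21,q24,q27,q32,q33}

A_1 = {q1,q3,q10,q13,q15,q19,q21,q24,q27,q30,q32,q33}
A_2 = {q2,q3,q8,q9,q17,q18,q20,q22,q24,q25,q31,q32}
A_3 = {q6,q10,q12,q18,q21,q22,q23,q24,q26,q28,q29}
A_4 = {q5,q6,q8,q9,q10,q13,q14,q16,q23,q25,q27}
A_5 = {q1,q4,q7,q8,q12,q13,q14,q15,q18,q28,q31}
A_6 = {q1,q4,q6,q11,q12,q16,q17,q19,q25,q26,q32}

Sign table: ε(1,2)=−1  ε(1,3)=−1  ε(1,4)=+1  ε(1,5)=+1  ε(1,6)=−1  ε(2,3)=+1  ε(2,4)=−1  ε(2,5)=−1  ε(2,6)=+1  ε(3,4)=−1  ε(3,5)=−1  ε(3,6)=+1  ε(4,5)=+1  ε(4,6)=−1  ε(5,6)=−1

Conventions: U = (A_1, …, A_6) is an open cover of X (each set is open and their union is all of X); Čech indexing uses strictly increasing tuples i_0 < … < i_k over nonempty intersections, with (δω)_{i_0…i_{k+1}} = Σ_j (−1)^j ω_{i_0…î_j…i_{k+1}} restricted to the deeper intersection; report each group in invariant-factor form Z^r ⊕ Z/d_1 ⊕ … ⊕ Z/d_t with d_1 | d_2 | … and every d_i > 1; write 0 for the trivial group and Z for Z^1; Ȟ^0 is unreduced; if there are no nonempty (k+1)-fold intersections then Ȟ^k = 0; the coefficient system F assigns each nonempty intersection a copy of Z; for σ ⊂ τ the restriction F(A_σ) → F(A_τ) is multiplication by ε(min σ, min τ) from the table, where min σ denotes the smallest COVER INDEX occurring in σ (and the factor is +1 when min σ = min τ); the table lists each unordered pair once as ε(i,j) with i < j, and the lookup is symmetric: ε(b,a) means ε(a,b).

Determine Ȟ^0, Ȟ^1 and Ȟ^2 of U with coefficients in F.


nonempty intersections:
  A12={q3,q24,q32} A13={q10,q21,q24} A14={q10,q13,q27} A15={q1,q13,q15} A16={q1,q19,q32} A23={q18,q22,q24} A24={q8,q9,q25} A25={q8,q18,q31} A26={q17,q25,q32} A34={q6,q10,q23} A35={q12,q18,q28} A36={q6,q12,q26} A45={q8,q13,q14} A46={q6,q16,q25} A56={q1,q4,q12}
  A123={q24} A126={q32} A134={q10} A145={q13} A156={q1} A235={q18} A245={q8} A246={q25} A346={q6} A356={q12}
C dims 6,15,10; δ0: rk 5, SNF 1^5; δ1: rk 10, SNF 1^9·2
Ȟ^0: (6−5)−0=1 ⇒ Z
Ȟ^1: (15−10)−5=0 ⇒ 0
Ȟ^2: (10−0)−10=0 plus torsion [2] ⇒ Z/2

Ȟ^0(U;F) ≅ Z,  Ȟ^1(U;F) ≅ 0,  Ȟ^2(U;F) ≅ Z/2


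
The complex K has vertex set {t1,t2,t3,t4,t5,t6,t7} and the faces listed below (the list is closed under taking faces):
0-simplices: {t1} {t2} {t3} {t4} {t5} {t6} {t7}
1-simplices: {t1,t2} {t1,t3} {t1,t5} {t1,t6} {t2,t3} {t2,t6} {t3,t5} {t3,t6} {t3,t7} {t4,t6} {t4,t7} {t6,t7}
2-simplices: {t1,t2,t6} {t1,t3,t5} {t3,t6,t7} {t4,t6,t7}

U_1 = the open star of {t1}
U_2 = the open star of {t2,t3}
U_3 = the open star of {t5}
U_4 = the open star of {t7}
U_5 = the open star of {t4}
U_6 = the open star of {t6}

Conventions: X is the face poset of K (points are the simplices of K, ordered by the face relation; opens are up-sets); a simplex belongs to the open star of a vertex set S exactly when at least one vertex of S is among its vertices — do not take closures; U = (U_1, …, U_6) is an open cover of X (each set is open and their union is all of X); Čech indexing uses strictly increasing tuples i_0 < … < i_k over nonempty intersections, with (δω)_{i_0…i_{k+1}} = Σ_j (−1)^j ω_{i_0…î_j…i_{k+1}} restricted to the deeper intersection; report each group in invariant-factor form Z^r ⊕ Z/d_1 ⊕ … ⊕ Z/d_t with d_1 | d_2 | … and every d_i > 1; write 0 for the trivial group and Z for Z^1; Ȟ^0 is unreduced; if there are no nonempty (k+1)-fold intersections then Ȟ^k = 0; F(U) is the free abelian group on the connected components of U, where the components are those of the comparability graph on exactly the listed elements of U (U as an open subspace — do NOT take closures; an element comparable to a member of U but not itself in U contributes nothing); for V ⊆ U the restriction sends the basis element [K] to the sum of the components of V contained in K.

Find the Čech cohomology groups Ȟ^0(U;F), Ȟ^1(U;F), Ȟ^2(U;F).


Ȟ^0 = Z, Ȟ^1 = Z^2, Ȟ^2 = 0

nerve simplices:
  U1={{t1},{t1,t2},{t1,t3},{t1,t5},{t1,t6},{t1,t2,t6},{t1,t3,t5}} U2={{t2},{t3},{t1,t2},{t1,t3},{t2,t3},{t2,t6},{t3,t5},{t3,t6},{t3,t7},{t1,t2,t6},{t1,t3,t5},{t3,t6,t7}} U3={{t5},{t1,t5},{t3,t5},{t1,t3,t5}} U4={{t7},{t3,t7},{t4,t7},{t6,t7},{t3,t6,t7},{t4,t6,t7}} U5={{t4},{t4,t6},{t4,t7},{t4,t6,t7}} U6={{t6},{t1,t6},{t2,t6},{t3,t6},{t4,t6},{t6,t7},{t1,t2,t6},{t3,t6,t7},{t4,t6,t7}}
  U12={{t1,t2},{t1,t3},{t1,t2,t6},{t1,t3,t5}} U13={{t1,t5},{t1,t3,t5}} U16={{t1,t6},{t1,t2,t6}} U23={{t3,t5},{t1,t3,t5}} U24={{t3,t7},{t3,t6,t7}} U26={{t2,t6},{t3,t6},{t1,t2,t6},{t3,t6,t7}} U45={{t4,t7},{t4,t6,t7}} U46={{t6,t7},{t3,t6,t7},{t4,t6,t7}} U56={{t4,t6},{t4,t6,t7}}
  U123={{t1,t3,t5}} U126={{t1,t2,t6}} U246={{t3,t6,t7}} U456={{t4,t6,t7}}
components per intersection:
  U1: {{t1},{t1,t2},{t1,t3},{t1,t5},{t1,t6},{t1,t2,t6},{t1,t3,t5}}
  U2: {{t2},{t3},{t1,t2},{t1,t3},{t2,t3},{t2,t6},{t3,t5},{t3,t6},{t3,t7},{t1,t2,t6},{t1,t3,t5},{t3,t6,t7}}
  U3: {{t5},{t1,t5},{t3,t5},{t1,t3,t5}}
  U4: {{t7},{t3,t7},{t4,t7},{t6,t7},{t3,t6,t7},{t4,t6,t7}}
  U5: {{t4},{t4,t6},{t4,t7},{t4,t6,t7}}
  U6: {{t6},{t1,t6},{t2,t6},{t3,t6},{t4,t6},{t6,t7},{t1,t2,t6},{t3,t6,t7},{t4,t6,t7}}
  U12: {{t1,t2},{t1,t2,t6}} {{t1,t3},{t1,t3,t5}}
  U13: {{t1,t5},{t1,t3,t5}}
  U16: {{t1,t6},{t1,t2,t6}}
  U23: {{t3,t5},{t1,t3,t5}}
  U24: {{t3,t7},{t3,t6,t7}}
  U26: {{t2,t6},{t1,t2,t6}} {{t3,t6},{t3,t6,t7}}
  U45: {{t4,t7},{t4,t6,t7}}
  U46: {{t6,t7},{t3,t6,t7},{t4,t6,t7}}
  U56: {{t4,t6},{t4,t6,t7}}
  U123: {{t1,t3,t5}}
  U126: {{t1,t2,t6}}
  U246: {{t3,t6,t7}}
  U456: {{t4,t6,t7}}
C dims 6,11,4; δ0: rk 5, SNF 1^5; δ1: rk 4, SNF 1^4
degree 0: 6−5−0 = 1 → Ȟ^0 ≅ Z
degree 1: 11−4−5 = 2 → Ȟ^1 ≅ Z^2
degree 2: 4−0−4 = 0 → Ȟ^2 ≅ 0


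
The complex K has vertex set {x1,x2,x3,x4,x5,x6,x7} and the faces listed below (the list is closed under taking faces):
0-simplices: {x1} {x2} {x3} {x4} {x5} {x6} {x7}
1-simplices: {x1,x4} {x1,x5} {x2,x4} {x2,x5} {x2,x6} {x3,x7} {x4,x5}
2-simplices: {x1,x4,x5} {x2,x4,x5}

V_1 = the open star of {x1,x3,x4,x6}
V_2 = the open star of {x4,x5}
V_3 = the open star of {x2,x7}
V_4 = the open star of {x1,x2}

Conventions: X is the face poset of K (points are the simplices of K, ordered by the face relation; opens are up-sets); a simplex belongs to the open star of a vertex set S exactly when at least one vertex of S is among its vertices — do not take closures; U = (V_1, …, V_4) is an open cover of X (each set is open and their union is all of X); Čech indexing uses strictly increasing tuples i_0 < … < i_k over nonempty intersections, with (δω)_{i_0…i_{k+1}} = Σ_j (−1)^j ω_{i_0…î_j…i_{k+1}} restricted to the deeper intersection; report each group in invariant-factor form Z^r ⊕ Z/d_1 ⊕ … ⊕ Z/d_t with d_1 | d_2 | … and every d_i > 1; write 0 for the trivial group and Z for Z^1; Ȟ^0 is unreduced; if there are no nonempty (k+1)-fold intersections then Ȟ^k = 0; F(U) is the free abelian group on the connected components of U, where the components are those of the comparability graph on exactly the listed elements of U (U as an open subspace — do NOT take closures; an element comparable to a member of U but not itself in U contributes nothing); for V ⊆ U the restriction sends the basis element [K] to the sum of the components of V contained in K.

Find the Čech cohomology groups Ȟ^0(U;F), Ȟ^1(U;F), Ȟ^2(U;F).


Ȟ^0 ≅ Z^2, Ȟ^1 ≅ 0, Ȟ^2 ≅ 0

cover nerve:
  V1={{x1},{x3},{x4},{x6},{x1,x4},{x1,x5},{x2,x4},{x2,x6},{x3,x7},{x4,x5},{x1,x4,x5},{x2,x4,x5}} V2={{x4},{x5},{x1,x4},{x1,x5},{x2,x4},{x2,x5},{x4,x5},{x1,x4,x5},{x2,x4,x5}} V3={{x2},{x7},{x2,x4},{x2,x5},{x2,x6},{x3,x7},{x2,x4,x5}} V4={{x1},{x2},{x1,x4},{x1,x5},{x2,x4},{x2,x5},{x2,x6},{x1,x4,x5},{x2,x4,x5}}
  V12={{x4},{x1,x4},{x1,x5},{x2,x4},{x4,x5},{x1,x4,x5},{x2,x4,x5}} V13={{x2,x4},{x2,x6},{x3,x7},{x2,x4,x5}} V14={{x1},{x1,x4},{x1,x5},{x2,x4},{x2,x6},{x1,x4,x5},{x2,x4,x5}} V23={{x2,x4},{x2,x5},{x2,x4,x5}} V24={{x1,x4},{x1,x5},{x2,x4},{x2,x5},{x1,x4,x5},{x2,x4,x5}} V34={{x2},{x2,x4},{x2,x5},{x2,x6},{x2,x4,x5}}
  V123={{x2,x4},{x2,x4,x5}} V124={{x1,x4},{x1,x5},{x2,x4},{x1,x4,x5},{x2,x4,x5}} V134={{x2,x4},{x2,x6},{x2,x4,x5}} V234={{x2,x4},{x2,x5},{x2,x4,x5}}
  V1234={{x2,x4},{x2,x4,x5}}
components per intersection:
  V1: {{x1},{x4},{x1,x4},{x1,x5},{x2,x4},{x4,x5},{x1,x4,x5},{x2,x4,x5}} {{x3},{x3,x7}} {{x6},{x2,x6}}
  V2: {{x4},{x5},{x1,x4},{x1,x5},{x2,x4},{x2,x5},{x4,x5},{x1,x4,x5},{x2,x4,x5}}
  V3: {{x2},{x2,x4},{x2,x5},{x2,x6},{x2,x4,x5}} {{x7},{x3,x7}}
  V4: {{x1},{x1,x4},{x1,x5},{x1,x4,x5}} {{x2},{x2,x4},{x2,x5},{x2,x6},{x2,x4,x5}}
  V12: {{x4},{x1,x4},{x1,x5},{x2,x4},{x4,x5},{x1,x4,x5},{x2,x4,x5}}
  V13: {{x2,x4},{x2,x4,x5}} {{x2,x6}} {{x3,x7}}
  V14: {{x1},{x1,x4},{x1,x5},{x1,x4,x5}} {{x2,x4},{x2,x4,x5}} {{x2,x6}}
  V23: {{x2,x4},{x2,x5},{x2,x4,x5}}
  V24: {{x1,x4},{x1,x5},{x1,x4,x5}} {{x2,x4},{x2,x5},{x2,x4,x5}}
  V34: {{x2},{x2,x4},{x2,x5},{x2,x6},{x2,x4,x5}}
  V123: {{x2,x4},{x2,x4,x5}}
  V124: {{x1,x4},{x1,x5},{x1,x4,x5}} {{x2,x4},{x2,x4,x5}}
  V134: {{x2,x4},{x2,x4,x5}} {{x2,x6}}
  V234: {{x2,x4},{x2,x5},{x2,x4,x5}}
  V1234: {{x2,x4},{x2,x4,x5}}
C dims 8,11,6,1; δ0: rk 6, SNF 1^6; δ1: rk 5, SNF 1^5; δ2: rk 1, SNF 1^1
Ȟ^0: (8−6)−0=2 ⇒ Z^2
Ȟ^1: (11−5)−6=0 ⇒ 0
Ȟ^2: (6−1)−5=0 ⇒ 0


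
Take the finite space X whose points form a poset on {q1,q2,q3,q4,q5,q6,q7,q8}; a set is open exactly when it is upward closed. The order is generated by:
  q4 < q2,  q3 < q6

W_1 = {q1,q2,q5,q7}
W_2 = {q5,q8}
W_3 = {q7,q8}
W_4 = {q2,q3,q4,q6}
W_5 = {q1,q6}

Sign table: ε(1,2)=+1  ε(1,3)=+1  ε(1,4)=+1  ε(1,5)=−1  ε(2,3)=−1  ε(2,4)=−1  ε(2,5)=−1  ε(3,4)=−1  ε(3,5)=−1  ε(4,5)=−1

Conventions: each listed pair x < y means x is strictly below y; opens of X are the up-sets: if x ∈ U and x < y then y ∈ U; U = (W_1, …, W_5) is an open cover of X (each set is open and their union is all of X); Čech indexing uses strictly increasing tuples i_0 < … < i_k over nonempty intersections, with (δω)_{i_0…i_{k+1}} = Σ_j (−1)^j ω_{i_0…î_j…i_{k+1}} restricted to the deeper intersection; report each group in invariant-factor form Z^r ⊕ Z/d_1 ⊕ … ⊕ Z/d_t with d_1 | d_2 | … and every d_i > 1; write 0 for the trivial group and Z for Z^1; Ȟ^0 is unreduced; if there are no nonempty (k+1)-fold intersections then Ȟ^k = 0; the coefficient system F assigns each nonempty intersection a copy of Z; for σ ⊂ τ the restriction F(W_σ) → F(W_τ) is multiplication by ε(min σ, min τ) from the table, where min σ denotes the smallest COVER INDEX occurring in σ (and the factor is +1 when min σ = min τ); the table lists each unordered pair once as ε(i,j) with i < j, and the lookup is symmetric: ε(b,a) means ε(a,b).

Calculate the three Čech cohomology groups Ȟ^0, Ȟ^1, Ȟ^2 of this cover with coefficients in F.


nerve of the cover:
  W12={q5} W13={q7} W14={q2} W15={q1} W23={q8} W45={q6}
C dims 5,6; δ0: rk 5, SNF 1^4·2
Ȟ^0 = (5 − 5) − 0 = 0, so Ȟ^0 ≅ 0
Ȟ^1 = (6 − 0) − 5 = 1 plus torsion [2], so Ȟ^1 ≅ Z ⊕ Z/2
Ȟ^2 = (0 − 0) − 0 = 0, so Ȟ^2 ≅ 0

Ȟ^0 = 0, Ȟ^1 = Z ⊕ Z/2 and Ȟ^2 = 0


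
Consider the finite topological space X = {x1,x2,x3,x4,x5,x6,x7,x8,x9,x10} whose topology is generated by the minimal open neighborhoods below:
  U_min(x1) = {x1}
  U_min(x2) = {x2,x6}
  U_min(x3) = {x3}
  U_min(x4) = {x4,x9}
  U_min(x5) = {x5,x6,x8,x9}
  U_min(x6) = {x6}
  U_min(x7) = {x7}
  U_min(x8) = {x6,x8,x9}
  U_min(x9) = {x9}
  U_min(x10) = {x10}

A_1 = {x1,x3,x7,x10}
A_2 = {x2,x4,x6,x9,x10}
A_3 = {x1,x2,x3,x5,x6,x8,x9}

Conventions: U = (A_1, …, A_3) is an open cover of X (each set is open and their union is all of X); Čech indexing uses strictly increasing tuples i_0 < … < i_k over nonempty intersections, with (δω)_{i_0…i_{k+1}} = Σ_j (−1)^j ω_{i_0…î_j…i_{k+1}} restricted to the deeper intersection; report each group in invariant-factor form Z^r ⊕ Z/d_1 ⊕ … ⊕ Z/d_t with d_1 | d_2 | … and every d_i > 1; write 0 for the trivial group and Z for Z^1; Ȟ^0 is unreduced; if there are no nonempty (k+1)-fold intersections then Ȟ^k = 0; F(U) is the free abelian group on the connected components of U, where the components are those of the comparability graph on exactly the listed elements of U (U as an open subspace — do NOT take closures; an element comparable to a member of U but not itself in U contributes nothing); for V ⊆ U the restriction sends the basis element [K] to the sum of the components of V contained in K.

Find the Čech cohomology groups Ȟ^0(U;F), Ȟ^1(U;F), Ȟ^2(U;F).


Ȟ^0 ≅ Z^5, Ȟ^1 ≅ 0, Ȟ^2 ≅ 0

nerve of the cover:
  A12={x10} A13={x1,x3} A23={x2,x6,x9}
components per intersection:
  A1: {x1} {x3} {x7} {x10}
  A2: {x2,x6} {x4,x9} {x10}
  A3: {x1} {x2,x5,x6,x8,x9} {x3}
  A12: {x10}
  A13: {x1} {x3}
  A23: {x2,x6} {x9}
C dims 10,5; δ0: rk 5, SNF 1^5
Ȟ^0 = (10 − 5) − 0 = 5, so Ȟ^0 ≅ Z^5
Ȟ^1 = (5 − 0) − 5 = 0, so Ȟ^1 ≅ 0
Ȟ^2 = (0 − 0) − 0 = 0, so Ȟ^2 ≅ 0


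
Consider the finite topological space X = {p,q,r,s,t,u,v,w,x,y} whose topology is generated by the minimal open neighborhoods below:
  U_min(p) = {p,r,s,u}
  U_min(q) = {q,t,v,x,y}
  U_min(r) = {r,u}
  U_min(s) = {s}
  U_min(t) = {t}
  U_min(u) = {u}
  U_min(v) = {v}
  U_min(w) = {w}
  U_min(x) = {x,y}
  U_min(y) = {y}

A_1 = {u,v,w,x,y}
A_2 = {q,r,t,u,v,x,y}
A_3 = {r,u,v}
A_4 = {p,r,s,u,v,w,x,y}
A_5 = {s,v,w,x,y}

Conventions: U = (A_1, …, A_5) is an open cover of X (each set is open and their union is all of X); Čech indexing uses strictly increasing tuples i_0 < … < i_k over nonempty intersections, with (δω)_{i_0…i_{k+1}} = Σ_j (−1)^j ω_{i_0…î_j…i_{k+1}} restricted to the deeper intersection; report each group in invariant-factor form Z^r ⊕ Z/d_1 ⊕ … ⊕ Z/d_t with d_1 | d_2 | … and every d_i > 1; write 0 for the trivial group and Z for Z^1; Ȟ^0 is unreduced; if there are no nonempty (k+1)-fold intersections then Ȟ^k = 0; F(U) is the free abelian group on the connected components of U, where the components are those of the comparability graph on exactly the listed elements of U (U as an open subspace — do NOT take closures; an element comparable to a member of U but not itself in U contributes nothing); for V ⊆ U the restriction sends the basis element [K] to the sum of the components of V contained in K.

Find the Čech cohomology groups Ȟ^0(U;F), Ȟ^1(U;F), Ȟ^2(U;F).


nonempty overlaps:
  A12={u,v,x,y} A13={u,v} A14={u,v,w,x,y} A15={v,w,x,y} A23={r,u,v} A24={r,u,v,x,y} A25={v,x,y} A34={r,u,v} A35={v} A45={s,v,w,x,y}
  A123={u,v} A124={u,v,x,y} A125={v,x,y} A134={u,v} A135={v} A145={v,w,x,y} A234={r,u,v} A235={v} A245={v,x,y} A345={v}
  A1234={u,v} A1235={v} A1245={v,x,y} A1345={v} A2345={v}
  A12345={v}
components per intersection:
  A1: {u} {v} {w} {x,y}
  A2: {q,t,v,x,y} {r,u}
  A3: {r,u} {v}
  A4: {p,r,s,u} {v} {w} {x,y}
  A5: {s} {v} {w} {x,y}
  A12: {u} {v} {x,y}
  A13: {u} {v}
  A14: {u} {v} {w} {x,y}
  A15: {v} {w} {x,y}
  A23: {r,u} {v}
  A24: {r,u} {v} {x,y}
  A25: {v} {x,y}
  A34: {r,u} {v}
  A35: {v}
  A45: {s} {v} {w} {x,y}
  A123: {u} {v}
  A124: {u} {v} {x,y}
  A125: {v} {x,y}
  A134: {u} {v}
  A135: {v}
  A145: {v} {w} {x,y}
  A234: {r,u} {v}
  A235: {v}
  A245: {v} {x,y}
  A345: {v}
  A1234: {u} {v}
  A1235: {v}
  A1245: {v} {x,y}
  A1345: {v}
  A2345: {v}
  A12345: {v}
C dims 16,26,19,7; δ0: rk 13, SNF 1^13; δ1: rk 13, SNF 1^13; δ2: rk 6, SNF 1^6
degree 0: 16−13−0 = 3 → Ȟ^0 ≅ Z^3
degree 1: 26−13−13 = 0 → Ȟ^1 ≅ 0
degree 2: 19−6−13 = 0 → Ȟ^2 ≅ 0

Ȟ^0(U;F) ≅ Z^3, Ȟ^1(U;F) ≅ 0 and Ȟ^2(U;F) ≅ 0


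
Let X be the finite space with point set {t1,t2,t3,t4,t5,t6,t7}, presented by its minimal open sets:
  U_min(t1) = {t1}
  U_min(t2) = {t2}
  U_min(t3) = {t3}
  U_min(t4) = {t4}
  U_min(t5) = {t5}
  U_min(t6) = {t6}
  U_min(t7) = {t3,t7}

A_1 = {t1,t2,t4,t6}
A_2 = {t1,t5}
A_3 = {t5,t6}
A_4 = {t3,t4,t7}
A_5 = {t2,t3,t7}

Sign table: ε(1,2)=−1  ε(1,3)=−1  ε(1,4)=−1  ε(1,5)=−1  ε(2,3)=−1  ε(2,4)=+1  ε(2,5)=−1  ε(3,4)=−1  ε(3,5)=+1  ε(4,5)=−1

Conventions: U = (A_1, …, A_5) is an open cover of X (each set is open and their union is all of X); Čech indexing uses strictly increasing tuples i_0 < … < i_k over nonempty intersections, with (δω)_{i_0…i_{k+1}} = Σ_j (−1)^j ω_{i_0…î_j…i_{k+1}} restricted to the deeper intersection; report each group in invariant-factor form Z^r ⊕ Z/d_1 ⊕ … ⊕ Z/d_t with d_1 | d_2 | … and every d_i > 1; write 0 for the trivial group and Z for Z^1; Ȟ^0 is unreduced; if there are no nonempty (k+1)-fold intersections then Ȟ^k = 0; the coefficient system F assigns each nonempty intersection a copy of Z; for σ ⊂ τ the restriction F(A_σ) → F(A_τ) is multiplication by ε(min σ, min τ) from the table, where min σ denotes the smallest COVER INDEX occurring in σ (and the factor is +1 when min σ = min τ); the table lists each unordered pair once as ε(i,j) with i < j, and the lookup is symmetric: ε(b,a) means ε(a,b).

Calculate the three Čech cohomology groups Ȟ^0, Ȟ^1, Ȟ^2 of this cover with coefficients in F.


Ȟ^0 ≅ 0,  Ȟ^1 ≅ Z ⊕ Z/2,  Ȟ^2 ≅ 0

nonempty overlaps:
  A12={t1} A13={t6} A14={t4} A15={t2} A23={t5} A45={t3,t7}
C dims 5,6; δ0: rk 5, SNF 1^4·2
degree 0: 5−5−0 = 0 → Ȟ^0 ≅ 0
degree 1: 6−0−5 = 1 plus torsion [2] → Ȟ^1 ≅ Z ⊕ Z/2
degree 2: 0−0−0 = 0 → Ȟ^2 ≅ 0
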